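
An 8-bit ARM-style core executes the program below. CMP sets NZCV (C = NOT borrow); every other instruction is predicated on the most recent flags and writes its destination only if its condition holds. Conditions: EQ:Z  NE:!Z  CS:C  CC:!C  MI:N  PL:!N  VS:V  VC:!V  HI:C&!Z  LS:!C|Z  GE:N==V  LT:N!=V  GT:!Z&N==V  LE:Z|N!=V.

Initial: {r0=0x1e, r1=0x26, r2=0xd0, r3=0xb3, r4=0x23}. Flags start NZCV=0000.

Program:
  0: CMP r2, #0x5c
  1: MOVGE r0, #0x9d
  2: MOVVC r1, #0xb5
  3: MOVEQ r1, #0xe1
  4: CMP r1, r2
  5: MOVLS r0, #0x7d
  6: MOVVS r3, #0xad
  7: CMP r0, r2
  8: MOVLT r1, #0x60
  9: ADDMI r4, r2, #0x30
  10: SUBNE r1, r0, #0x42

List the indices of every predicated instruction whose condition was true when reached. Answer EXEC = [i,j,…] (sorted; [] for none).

[0] flags=0011 → (cmp)
[1] flags=0011 GE?F → skip
[2] flags=0011 VC?F → skip
[3] flags=0011 EQ?F → skip
[4] flags=0000 → (cmp)
[5] flags=0000 LS?T → r0=0x7d
[6] flags=0000 VS?F → skip
[7] flags=1001 → (cmp)
[8] flags=1001 LT?F → skip
[9] flags=1001 MI?T → r4=0x00
[10] flags=1001 NE?T → r1=0x3b

EXEC = [5,9,10]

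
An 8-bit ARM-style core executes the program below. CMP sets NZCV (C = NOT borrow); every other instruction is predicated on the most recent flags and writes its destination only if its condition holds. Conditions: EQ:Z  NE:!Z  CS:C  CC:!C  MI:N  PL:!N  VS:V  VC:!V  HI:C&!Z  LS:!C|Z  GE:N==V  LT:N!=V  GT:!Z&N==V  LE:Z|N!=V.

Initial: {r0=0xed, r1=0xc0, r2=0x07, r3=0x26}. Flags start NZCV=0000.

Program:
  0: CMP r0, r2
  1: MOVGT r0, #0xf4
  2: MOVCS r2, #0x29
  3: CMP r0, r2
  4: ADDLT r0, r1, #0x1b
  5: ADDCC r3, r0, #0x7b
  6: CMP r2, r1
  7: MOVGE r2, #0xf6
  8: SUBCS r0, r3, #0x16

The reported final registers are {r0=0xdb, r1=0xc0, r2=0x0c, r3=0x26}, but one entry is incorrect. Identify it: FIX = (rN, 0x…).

0: ✓ CMP  NZCV=1010
1: · MOVGT
2: ✓ MOVCS  r2←0x29
3: ✓ CMP  NZCV=1010
4: ✓ ADDLT  r0←0xdb
5: · ADDCC
6: ✓ CMP  NZCV=0000
7: ✓ MOVGE  r2←0xf6
8: · SUBCS

FIX = (r2, 0xf6)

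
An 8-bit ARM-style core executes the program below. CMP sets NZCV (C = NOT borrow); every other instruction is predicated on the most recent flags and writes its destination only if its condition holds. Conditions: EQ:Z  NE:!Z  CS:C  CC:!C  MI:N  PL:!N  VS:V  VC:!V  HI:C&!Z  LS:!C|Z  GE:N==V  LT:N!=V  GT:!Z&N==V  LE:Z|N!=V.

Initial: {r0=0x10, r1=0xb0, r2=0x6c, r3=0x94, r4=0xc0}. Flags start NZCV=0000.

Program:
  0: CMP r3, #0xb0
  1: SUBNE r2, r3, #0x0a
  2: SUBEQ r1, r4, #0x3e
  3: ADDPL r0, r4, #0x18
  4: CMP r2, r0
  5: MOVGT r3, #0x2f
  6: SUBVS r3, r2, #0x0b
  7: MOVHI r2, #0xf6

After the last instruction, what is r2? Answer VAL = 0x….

VAL = 0xf6

0: ✓ CMP  NZCV=1000
1: ✓ SUBNE  r2←0x8a
2: · SUBEQ
3: · ADDPL
4: ✓ CMP  NZCV=0011
5: · MOVGT
6: ✓ SUBVS  r3←0x7f
7: ✓ MOVHI  r2←0xf6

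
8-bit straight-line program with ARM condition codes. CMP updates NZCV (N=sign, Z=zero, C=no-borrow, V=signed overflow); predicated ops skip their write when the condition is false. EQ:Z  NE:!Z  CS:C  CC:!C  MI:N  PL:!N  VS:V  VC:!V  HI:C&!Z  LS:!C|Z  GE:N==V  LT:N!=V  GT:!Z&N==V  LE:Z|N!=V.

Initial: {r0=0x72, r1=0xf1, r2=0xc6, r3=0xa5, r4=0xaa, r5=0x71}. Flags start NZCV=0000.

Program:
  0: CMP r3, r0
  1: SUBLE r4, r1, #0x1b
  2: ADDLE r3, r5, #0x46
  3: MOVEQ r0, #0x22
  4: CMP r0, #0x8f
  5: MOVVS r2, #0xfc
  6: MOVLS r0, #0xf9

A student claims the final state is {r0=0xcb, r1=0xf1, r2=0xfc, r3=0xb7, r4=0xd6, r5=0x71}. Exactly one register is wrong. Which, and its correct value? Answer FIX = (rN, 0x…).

FIX = (r0, 0xf9)

0: ✓ CMP  NZCV=0011
1: ✓ SUBLE  r4←0xd6
2: ✓ ADDLE  r3←0xb7
3: · MOVEQ
4: ✓ CMP  NZCV=1001
5: ✓ MOVVS  r2←0xfc
6: ✓ MOVLS  r0←0xf9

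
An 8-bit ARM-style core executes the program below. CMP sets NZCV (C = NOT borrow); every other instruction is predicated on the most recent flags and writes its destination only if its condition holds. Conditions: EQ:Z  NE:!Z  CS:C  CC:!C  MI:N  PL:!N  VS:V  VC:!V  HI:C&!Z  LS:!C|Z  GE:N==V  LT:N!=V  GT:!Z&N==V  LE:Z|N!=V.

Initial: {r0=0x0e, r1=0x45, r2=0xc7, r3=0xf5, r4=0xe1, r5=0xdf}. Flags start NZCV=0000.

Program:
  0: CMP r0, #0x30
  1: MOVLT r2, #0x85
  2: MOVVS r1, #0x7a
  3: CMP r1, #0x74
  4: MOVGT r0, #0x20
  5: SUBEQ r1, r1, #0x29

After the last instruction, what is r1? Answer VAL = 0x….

VAL = 0x45

0: ✓ CMP  NZCV=1000
1: ✓ MOVLT  r2←0x85
2: · MOVVS
3: ✓ CMP  NZCV=1000
4: · MOVGT
5: · SUBEQ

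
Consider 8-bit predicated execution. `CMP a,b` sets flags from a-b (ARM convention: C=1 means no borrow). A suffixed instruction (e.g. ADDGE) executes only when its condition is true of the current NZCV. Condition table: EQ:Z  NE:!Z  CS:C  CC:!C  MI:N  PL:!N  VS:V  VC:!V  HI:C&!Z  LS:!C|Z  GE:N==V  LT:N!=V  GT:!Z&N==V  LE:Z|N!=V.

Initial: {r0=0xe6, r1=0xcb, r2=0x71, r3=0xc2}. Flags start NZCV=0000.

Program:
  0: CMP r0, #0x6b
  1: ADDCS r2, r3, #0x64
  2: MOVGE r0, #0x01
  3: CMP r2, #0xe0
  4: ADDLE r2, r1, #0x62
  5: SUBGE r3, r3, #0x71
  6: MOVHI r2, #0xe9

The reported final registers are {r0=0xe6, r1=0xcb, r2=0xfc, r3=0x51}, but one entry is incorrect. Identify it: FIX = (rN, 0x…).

FIX = (r2, 0x26)

[0] flags=0011 → (cmp)
[1] flags=0011 CS?T → r2=0x26
[2] flags=0011 GE?F → skip
[3] flags=0000 → (cmp)
[4] flags=0000 LE?F → skip
[5] flags=0000 GE?T → r3=0x51
[6] flags=0000 HI?F → skip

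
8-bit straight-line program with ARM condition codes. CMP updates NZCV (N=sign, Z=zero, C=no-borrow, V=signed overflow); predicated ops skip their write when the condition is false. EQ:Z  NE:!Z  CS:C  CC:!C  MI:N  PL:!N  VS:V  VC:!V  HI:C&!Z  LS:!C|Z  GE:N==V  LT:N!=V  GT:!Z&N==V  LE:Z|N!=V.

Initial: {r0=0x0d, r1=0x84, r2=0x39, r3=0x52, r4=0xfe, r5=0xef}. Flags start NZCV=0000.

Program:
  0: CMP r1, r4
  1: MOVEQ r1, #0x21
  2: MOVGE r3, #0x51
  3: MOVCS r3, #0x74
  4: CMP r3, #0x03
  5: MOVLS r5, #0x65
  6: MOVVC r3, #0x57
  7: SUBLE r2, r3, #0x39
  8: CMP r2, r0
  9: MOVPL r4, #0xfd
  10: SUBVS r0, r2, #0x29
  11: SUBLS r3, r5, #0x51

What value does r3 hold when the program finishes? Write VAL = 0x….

0: ✓ CMP  NZCV=1000
1: · MOVEQ
2: · MOVGE
3: · MOVCS
4: ✓ CMP  NZCV=0010
5: · MOVLS
6: ✓ MOVVC  r3←0x57
7: · SUBLE
8: ✓ CMP  NZCV=0010
9: ✓ MOVPL  r4←0xfd
10: · SUBVS
11: · SUBLS

VAL = 0x57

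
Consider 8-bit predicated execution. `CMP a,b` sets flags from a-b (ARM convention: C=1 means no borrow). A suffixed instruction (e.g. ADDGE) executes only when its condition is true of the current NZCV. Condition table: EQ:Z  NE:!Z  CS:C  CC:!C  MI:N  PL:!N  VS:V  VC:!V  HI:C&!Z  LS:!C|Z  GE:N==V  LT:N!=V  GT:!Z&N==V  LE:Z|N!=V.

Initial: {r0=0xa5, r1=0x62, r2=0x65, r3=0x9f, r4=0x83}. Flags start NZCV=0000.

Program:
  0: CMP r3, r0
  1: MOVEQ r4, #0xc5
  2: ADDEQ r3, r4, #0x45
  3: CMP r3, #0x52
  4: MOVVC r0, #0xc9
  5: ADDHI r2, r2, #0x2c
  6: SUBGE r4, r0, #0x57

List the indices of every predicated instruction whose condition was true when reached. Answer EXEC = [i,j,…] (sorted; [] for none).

EXEC = [5]

[0] flags=1000 → (cmp)
[1] flags=1000 EQ?F → skip
[2] flags=1000 EQ?F → skip
[3] flags=0011 → (cmp)
[4] flags=0011 VC?F → skip
[5] flags=0011 HI?T → r2=0x91
[6] flags=0011 GE?F → skip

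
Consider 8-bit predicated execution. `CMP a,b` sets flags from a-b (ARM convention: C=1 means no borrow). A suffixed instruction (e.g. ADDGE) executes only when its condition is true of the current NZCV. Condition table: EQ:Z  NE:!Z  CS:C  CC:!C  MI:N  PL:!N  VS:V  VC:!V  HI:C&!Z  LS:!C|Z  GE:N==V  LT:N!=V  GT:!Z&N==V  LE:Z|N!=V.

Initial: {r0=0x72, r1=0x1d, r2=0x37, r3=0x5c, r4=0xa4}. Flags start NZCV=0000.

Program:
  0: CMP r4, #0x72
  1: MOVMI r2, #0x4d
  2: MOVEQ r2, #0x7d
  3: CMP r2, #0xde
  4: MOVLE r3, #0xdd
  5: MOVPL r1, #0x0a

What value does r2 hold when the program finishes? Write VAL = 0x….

0: ✓ CMP  NZCV=0011
1: · MOVMI
2: · MOVEQ
3: ✓ CMP  NZCV=0000
4: · MOVLE
5: ✓ MOVPL  r1←0x0a

VAL = 0x37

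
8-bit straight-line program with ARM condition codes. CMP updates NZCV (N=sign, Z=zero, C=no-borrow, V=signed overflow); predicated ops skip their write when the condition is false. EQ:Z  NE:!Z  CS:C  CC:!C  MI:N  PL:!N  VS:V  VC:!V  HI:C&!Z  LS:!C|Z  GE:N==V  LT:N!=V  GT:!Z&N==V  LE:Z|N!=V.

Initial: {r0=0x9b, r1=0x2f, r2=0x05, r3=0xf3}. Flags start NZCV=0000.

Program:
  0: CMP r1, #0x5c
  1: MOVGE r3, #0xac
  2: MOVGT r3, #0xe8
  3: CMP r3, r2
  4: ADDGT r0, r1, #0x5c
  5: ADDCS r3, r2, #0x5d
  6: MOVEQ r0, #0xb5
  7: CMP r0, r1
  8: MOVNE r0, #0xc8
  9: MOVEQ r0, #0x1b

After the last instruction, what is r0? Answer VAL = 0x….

0: ✓ CMP  NZCV=1000
1: · MOVGE
2: · MOVGT
3: ✓ CMP  NZCV=1010
4: · ADDGT
5: ✓ ADDCS  r3←0x62
6: · MOVEQ
7: ✓ CMP  NZCV=0011
8: ✓ MOVNE  r0←0xc8
9: · MOVEQ

VAL = 0xc8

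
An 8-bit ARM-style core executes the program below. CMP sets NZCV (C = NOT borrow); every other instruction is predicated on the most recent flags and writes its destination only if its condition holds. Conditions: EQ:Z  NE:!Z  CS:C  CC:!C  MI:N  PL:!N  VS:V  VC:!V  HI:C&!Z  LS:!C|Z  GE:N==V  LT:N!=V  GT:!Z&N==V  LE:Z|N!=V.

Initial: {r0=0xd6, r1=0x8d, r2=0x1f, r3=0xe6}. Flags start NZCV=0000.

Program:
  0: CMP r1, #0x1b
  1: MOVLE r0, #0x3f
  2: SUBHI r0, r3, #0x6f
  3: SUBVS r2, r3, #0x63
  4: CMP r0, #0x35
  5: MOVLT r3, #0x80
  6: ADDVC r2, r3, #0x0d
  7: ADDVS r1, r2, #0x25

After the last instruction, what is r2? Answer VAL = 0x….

[0] flags=0011 → (cmp)
[1] flags=0011 LE?T → r0=0x3f
[2] flags=0011 HI?T → r0=0x77
[3] flags=0011 VS?T → r2=0x83
[4] flags=0010 → (cmp)
[5] flags=0010 LT?F → skip
[6] flags=0010 VC?T → r2=0xf3
[7] flags=0010 VS?F → skip

VAL = 0xf3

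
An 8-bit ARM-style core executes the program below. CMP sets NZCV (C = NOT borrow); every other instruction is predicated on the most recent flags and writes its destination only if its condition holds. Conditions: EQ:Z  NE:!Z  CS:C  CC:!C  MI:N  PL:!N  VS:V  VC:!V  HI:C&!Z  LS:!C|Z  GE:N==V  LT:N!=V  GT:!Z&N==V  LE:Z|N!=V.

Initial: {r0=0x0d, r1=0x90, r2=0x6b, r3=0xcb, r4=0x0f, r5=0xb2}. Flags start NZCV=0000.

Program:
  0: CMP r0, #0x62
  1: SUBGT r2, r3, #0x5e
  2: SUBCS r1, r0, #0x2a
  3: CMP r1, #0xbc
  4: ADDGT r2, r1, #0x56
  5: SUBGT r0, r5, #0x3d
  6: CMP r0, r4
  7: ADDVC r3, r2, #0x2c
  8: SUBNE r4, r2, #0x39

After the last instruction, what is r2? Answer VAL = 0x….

VAL = 0x6b

[0] flags=1000 → (cmp)
[1] flags=1000 GT?F → skip
[2] flags=1000 CS?F → skip
[3] flags=1000 → (cmp)
[4] flags=1000 GT?F → skip
[5] flags=1000 GT?F → skip
[6] flags=1000 → (cmp)
[7] flags=1000 VC?T → r3=0x97
[8] flags=1000 NE?T → r4=0x32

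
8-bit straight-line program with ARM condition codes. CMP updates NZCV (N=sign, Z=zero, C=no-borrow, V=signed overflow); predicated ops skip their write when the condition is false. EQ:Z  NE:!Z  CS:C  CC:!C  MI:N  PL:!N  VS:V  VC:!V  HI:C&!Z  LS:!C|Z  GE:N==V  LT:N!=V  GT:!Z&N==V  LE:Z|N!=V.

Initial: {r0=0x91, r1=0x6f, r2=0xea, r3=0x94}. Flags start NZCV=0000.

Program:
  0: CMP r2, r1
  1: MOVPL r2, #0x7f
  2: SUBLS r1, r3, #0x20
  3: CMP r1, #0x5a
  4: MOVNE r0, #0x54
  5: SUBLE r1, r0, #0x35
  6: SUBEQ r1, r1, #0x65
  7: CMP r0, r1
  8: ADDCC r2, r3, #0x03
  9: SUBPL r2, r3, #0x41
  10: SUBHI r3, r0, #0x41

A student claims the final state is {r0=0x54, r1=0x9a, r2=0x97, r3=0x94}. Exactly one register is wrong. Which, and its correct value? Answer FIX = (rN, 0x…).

[0] flags=0011 → (cmp)
[1] flags=0011 PL?T → r2=0x7f
[2] flags=0011 LS?F → skip
[3] flags=0010 → (cmp)
[4] flags=0010 NE?T → r0=0x54
[5] flags=0010 LE?F → skip
[6] flags=0010 EQ?F → skip
[7] flags=1000 → (cmp)
[8] flags=1000 CC?T → r2=0x97
[9] flags=1000 PL?F → skip
[10] flags=1000 HI?F → skip

FIX = (r1, 0x6f)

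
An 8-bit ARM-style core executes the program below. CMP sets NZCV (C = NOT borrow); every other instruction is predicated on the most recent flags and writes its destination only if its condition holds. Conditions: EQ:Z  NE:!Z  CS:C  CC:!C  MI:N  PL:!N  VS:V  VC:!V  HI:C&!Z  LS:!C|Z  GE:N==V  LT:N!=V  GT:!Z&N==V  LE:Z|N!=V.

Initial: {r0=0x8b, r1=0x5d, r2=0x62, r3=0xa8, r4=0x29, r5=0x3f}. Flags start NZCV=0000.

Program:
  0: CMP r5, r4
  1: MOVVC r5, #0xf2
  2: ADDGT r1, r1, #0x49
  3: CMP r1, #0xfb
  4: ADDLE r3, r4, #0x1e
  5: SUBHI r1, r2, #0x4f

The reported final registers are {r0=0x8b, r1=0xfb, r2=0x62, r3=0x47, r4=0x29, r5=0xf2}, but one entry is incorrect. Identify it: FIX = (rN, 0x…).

0: ✓ CMP  NZCV=0010
1: ✓ MOVVC  r5←0xf2
2: ✓ ADDGT  r1←0xa6
3: ✓ CMP  NZCV=1000
4: ✓ ADDLE  r3←0x47
5: · SUBHI

FIX = (r1, 0xa6)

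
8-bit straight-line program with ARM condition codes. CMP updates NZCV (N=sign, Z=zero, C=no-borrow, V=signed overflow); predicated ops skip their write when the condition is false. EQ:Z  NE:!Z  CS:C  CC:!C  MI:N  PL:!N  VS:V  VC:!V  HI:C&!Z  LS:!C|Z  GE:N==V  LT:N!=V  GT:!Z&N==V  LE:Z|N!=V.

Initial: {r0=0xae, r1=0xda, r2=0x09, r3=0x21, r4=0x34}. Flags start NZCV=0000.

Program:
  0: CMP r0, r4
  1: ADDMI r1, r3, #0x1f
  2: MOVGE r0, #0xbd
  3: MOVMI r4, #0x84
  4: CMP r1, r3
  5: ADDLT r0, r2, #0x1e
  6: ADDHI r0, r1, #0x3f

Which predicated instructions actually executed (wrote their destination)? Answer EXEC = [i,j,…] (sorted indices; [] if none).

0: ✓ CMP  NZCV=0011
1: · ADDMI
2: · MOVGE
3: · MOVMI
4: ✓ CMP  NZCV=1010
5: ✓ ADDLT  r0←0x27
6: ✓ ADDHI  r0←0x19

EXEC = [5,6]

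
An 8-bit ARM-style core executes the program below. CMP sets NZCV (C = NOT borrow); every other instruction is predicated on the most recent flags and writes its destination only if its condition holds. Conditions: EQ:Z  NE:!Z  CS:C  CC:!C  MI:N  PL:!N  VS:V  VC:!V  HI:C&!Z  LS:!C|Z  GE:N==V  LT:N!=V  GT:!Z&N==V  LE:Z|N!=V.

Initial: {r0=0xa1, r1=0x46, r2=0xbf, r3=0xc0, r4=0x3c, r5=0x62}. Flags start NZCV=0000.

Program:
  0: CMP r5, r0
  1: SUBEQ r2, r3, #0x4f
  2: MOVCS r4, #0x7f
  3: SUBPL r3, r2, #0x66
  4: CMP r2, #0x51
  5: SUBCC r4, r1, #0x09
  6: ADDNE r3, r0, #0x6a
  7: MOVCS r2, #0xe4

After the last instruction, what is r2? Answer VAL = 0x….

0: ✓ CMP  NZCV=1001
1: · SUBEQ
2: · MOVCS
3: · SUBPL
4: ✓ CMP  NZCV=0011
5: · SUBCC
6: ✓ ADDNE  r3←0x0b
7: ✓ MOVCS  r2←0xe4

VAL = 0xe4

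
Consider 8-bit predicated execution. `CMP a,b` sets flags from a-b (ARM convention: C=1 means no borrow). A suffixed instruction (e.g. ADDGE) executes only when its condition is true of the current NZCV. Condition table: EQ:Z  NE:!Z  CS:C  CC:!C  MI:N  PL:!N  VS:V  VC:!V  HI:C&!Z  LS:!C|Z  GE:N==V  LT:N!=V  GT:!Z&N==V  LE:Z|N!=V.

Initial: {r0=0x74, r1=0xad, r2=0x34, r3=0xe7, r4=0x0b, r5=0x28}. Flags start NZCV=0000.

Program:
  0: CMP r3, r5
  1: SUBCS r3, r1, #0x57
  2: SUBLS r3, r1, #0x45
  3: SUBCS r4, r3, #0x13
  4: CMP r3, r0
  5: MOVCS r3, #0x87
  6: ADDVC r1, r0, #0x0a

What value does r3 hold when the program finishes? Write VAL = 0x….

[0] flags=1010 → (cmp)
[1] flags=1010 CS?T → r3=0x56
[2] flags=1010 LS?F → skip
[3] flags=1010 CS?T → r4=0x43
[4] flags=1000 → (cmp)
[5] flags=1000 CS?F → skip
[6] flags=1000 VC?T → r1=0x7e

VAL = 0x56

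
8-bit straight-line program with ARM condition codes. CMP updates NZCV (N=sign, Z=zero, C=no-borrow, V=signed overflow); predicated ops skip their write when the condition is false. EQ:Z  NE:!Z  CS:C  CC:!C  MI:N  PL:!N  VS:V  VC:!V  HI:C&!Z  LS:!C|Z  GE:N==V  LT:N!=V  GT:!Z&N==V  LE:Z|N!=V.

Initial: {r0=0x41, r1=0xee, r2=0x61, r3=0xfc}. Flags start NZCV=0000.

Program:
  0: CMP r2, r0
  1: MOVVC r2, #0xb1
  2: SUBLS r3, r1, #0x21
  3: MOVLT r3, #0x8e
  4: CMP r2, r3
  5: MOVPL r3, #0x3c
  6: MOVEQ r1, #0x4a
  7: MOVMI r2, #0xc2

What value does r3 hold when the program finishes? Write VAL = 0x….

0: ✓ CMP  NZCV=0010
1: ✓ MOVVC  r2←0xb1
2: · SUBLS
3: · MOVLT
4: ✓ CMP  NZCV=1000
5: · MOVPL
6: · MOVEQ
7: ✓ MOVMI  r2←0xc2

VAL = 0xfc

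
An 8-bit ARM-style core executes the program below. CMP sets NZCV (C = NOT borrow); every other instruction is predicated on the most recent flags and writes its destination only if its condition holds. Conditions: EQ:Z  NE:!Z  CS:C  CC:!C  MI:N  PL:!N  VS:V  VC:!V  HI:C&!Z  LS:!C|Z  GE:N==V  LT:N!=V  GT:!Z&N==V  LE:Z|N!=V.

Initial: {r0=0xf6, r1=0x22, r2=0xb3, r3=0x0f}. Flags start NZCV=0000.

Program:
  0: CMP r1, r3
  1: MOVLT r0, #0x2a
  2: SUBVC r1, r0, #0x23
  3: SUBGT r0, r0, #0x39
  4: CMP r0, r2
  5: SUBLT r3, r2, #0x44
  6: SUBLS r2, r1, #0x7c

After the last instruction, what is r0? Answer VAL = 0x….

0: ✓ CMP  NZCV=0010
1: · MOVLT
2: ✓ SUBVC  r1←0xd3
3: ✓ SUBGT  r0←0xbd
4: ✓ CMP  NZCV=0010
5: · SUBLT
6: · SUBLS

VAL = 0xbd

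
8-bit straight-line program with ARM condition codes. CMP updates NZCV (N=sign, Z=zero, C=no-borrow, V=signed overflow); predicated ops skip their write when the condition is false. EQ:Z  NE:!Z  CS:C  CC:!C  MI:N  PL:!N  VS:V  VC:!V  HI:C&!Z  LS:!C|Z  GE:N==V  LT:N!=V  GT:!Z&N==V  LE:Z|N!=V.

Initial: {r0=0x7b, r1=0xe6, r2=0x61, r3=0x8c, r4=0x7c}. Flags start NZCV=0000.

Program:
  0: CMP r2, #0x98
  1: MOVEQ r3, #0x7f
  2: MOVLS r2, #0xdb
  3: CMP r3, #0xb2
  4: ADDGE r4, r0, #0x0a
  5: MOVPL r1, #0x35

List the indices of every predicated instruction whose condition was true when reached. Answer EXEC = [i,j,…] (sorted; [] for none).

[0] flags=1001 → (cmp)
[1] flags=1001 EQ?F → skip
[2] flags=1001 LS?T → r2=0xdb
[3] flags=1000 → (cmp)
[4] flags=1000 GE?F → skip
[5] flags=1000 PL?F → skip

EXEC = [2]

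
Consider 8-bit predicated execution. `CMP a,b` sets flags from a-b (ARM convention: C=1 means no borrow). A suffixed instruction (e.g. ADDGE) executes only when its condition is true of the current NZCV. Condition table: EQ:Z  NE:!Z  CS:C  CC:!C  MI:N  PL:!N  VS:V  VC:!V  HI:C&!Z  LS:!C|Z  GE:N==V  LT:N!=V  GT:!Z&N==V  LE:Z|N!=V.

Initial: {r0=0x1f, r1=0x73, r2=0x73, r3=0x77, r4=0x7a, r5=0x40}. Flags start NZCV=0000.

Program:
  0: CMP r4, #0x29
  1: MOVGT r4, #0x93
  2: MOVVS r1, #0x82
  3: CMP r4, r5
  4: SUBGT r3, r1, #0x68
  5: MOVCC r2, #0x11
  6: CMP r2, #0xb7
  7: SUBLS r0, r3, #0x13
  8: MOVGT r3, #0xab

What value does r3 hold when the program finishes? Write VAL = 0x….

VAL = 0xab

[0] flags=0010 → (cmp)
[1] flags=0010 GT?T → r4=0x93
[2] flags=0010 VS?F → skip
[3] flags=0011 → (cmp)
[4] flags=0011 GT?F → skip
[5] flags=0011 CC?F → skip
[6] flags=1001 → (cmp)
[7] flags=1001 LS?T → r0=0x64
[8] flags=1001 GT?T → r3=0xab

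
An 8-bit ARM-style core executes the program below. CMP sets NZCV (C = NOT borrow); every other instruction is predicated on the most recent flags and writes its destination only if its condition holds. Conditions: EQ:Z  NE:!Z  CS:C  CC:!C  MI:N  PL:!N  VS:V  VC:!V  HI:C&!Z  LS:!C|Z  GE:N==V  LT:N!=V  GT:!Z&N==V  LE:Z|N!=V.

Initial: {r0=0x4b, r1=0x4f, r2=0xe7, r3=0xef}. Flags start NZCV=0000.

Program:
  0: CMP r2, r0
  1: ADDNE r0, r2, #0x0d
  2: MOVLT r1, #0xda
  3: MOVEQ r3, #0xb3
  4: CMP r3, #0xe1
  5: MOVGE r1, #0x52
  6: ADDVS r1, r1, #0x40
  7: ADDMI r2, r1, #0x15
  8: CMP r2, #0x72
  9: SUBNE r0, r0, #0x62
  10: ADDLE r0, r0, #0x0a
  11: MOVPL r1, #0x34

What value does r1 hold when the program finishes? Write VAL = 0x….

VAL = 0x34

0: ✓ CMP  NZCV=1010
1: ✓ ADDNE  r0←0xf4
2: ✓ MOVLT  r1←0xda
3: · MOVEQ
4: ✓ CMP  NZCV=0010
5: ✓ MOVGE  r1←0x52
6: · ADDVS
7: · ADDMI
8: ✓ CMP  NZCV=0011
9: ✓ SUBNE  r0←0x92
10: ✓ ADDLE  r0←0x9c
11: ✓ MOVPL  r1←0x34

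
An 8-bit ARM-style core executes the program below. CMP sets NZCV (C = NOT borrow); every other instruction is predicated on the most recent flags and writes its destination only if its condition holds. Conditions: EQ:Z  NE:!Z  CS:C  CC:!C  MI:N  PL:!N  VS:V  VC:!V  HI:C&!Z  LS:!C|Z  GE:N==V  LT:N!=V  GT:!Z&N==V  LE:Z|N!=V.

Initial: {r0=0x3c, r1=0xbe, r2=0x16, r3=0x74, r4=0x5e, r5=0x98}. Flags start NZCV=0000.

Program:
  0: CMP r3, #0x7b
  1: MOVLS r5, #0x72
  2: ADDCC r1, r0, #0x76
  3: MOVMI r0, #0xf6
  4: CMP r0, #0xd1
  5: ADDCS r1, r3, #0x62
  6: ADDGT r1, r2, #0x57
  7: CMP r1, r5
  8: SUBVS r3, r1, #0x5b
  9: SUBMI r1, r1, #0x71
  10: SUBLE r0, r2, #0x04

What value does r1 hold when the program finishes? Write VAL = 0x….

VAL = 0xfc

0: ✓ CMP  NZCV=1000
1: ✓ MOVLS  r5←0x72
2: ✓ ADDCC  r1←0xb2
3: ✓ MOVMI  r0←0xf6
4: ✓ CMP  NZCV=0010
5: ✓ ADDCS  r1←0xd6
6: ✓ ADDGT  r1←0x6d
7: ✓ CMP  NZCV=1000
8: · SUBVS
9: ✓ SUBMI  r1←0xfc
10: ✓ SUBLE  r0←0x12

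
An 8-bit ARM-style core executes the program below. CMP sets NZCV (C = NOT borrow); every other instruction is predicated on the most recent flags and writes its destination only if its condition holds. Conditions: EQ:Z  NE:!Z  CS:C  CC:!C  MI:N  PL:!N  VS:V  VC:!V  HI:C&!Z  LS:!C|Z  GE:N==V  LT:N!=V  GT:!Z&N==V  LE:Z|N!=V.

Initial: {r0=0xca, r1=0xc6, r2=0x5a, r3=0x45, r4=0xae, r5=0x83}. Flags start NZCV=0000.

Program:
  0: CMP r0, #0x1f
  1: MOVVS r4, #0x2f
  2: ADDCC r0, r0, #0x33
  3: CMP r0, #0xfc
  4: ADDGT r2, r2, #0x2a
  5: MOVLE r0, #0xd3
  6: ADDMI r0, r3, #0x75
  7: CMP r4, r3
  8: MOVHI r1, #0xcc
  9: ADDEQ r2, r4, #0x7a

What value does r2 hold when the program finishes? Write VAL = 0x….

[0] flags=1010 → (cmp)
[1] flags=1010 VS?F → skip
[2] flags=1010 CC?F → skip
[3] flags=1000 → (cmp)
[4] flags=1000 GT?F → skip
[5] flags=1000 LE?T → r0=0xd3
[6] flags=1000 MI?T → r0=0xba
[7] flags=0011 → (cmp)
[8] flags=0011 HI?T → r1=0xcc
[9] flags=0011 EQ?F → skip

VAL = 0x5a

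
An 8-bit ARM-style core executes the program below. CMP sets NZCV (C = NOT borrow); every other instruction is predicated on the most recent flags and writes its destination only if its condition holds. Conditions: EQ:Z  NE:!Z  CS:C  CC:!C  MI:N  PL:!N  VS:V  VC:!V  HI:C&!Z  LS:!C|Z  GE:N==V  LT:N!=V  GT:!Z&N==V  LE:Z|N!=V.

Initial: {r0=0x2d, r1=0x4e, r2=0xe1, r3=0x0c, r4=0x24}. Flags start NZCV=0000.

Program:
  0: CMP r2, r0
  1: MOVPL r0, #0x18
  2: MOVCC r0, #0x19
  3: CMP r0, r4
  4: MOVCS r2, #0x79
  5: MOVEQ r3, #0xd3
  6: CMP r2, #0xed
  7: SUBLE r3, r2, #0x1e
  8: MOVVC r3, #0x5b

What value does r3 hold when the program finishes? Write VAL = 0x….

VAL = 0x0c

0: ✓ CMP  NZCV=1010
1: · MOVPL
2: · MOVCC
3: ✓ CMP  NZCV=0010
4: ✓ MOVCS  r2←0x79
5: · MOVEQ
6: ✓ CMP  NZCV=1001
7: · SUBLE
8: · MOVVC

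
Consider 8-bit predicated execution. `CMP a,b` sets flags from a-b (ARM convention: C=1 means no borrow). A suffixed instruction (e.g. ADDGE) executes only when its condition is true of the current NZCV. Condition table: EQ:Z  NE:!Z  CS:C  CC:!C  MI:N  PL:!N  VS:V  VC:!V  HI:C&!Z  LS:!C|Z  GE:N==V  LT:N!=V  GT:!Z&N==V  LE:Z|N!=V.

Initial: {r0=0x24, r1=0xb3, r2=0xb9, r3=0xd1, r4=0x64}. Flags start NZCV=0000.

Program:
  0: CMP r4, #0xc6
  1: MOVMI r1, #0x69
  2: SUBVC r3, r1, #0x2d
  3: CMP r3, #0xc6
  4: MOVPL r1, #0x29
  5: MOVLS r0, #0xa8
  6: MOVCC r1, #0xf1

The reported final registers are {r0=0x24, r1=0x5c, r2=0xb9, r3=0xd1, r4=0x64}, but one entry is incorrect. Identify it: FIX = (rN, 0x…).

FIX = (r1, 0x29)

[0] flags=1001 → (cmp)
[1] flags=1001 MI?T → r1=0x69
[2] flags=1001 VC?F → skip
[3] flags=0010 → (cmp)
[4] flags=0010 PL?T → r1=0x29
[5] flags=0010 LS?F → skip
[6] flags=0010 CC?F → skip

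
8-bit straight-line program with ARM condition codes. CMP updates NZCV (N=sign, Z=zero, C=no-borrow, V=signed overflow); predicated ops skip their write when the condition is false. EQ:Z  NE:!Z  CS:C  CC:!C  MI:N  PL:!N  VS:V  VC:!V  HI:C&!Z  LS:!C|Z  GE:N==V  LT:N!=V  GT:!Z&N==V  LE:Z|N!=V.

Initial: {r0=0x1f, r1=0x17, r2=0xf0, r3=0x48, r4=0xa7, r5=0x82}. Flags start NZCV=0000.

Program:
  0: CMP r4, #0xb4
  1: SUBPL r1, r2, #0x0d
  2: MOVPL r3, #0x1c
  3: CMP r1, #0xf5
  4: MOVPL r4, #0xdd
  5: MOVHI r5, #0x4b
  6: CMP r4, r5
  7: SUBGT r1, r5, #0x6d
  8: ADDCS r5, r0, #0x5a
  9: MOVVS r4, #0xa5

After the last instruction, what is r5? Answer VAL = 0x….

[0] flags=1000 → (cmp)
[1] flags=1000 PL?F → skip
[2] flags=1000 PL?F → skip
[3] flags=0000 → (cmp)
[4] flags=0000 PL?T → r4=0xdd
[5] flags=0000 HI?F → skip
[6] flags=0010 → (cmp)
[7] flags=0010 GT?T → r1=0x15
[8] flags=0010 CS?T → r5=0x79
[9] flags=0010 VS?F → skip

VAL = 0x79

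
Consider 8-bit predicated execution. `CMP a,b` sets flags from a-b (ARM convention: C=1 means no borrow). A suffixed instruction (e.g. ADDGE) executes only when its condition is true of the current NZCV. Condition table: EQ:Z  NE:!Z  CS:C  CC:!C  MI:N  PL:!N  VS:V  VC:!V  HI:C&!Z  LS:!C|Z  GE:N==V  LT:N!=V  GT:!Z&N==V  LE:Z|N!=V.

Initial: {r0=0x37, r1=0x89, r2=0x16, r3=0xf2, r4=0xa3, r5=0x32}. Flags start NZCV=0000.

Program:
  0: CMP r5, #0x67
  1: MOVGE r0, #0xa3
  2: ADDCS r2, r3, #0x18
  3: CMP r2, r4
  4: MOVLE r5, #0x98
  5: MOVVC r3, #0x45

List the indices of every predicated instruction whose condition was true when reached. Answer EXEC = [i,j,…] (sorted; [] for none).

0: ✓ CMP  NZCV=1000
1: · MOVGE
2: · ADDCS
3: ✓ CMP  NZCV=0000
4: · MOVLE
5: ✓ MOVVC  r3←0x45

EXEC = [5]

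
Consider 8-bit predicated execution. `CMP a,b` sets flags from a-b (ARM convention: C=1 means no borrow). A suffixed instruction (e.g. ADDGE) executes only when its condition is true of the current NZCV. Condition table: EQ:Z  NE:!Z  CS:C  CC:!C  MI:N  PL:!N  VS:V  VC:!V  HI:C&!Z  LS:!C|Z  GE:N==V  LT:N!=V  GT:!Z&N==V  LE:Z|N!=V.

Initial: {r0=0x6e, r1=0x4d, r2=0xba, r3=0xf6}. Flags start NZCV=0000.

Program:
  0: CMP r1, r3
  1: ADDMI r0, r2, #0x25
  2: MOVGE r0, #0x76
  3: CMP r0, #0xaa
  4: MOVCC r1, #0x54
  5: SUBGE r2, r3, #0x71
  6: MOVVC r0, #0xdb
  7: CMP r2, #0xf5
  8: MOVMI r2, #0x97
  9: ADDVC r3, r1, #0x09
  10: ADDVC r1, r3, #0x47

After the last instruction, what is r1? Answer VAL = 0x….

VAL = 0xa4

0: ✓ CMP  NZCV=0000
1: · ADDMI
2: ✓ MOVGE  r0←0x76
3: ✓ CMP  NZCV=1001
4: ✓ MOVCC  r1←0x54
5: ✓ SUBGE  r2←0x85
6: · MOVVC
7: ✓ CMP  NZCV=1000
8: ✓ MOVMI  r2←0x97
9: ✓ ADDVC  r3←0x5d
10: ✓ ADDVC  r1←0xa4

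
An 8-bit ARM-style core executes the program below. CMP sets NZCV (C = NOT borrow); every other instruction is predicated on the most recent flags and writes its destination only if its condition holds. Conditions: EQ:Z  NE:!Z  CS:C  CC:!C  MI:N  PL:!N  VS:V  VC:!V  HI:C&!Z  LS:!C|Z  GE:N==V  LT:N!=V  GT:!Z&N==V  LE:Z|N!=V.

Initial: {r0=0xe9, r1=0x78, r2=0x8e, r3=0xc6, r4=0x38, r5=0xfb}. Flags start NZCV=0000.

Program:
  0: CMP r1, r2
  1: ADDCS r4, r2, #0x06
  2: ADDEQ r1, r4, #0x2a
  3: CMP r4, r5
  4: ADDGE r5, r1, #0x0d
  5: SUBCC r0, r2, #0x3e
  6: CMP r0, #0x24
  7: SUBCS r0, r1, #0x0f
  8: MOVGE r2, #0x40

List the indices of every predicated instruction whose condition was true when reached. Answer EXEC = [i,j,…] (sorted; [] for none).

EXEC = [4,5,7,8]

0: ✓ CMP  NZCV=1001
1: · ADDCS
2: · ADDEQ
3: ✓ CMP  NZCV=0000
4: ✓ ADDGE  r5←0x85
5: ✓ SUBCC  r0←0x50
6: ✓ CMP  NZCV=0010
7: ✓ SUBCS  r0←0x69
8: ✓ MOVGE  r2←0x40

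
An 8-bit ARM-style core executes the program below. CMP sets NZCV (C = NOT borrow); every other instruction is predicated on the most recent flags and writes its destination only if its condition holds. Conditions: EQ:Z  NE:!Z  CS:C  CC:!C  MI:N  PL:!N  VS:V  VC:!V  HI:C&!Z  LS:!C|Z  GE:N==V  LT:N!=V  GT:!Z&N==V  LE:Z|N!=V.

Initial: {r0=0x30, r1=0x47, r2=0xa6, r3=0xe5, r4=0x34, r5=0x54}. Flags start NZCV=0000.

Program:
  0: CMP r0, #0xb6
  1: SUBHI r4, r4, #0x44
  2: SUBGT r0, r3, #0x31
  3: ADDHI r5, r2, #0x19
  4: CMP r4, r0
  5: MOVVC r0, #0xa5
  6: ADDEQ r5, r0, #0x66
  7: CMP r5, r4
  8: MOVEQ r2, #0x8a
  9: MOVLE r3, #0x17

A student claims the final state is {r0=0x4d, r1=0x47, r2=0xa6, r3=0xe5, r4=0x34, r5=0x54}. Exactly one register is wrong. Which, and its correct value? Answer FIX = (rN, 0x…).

FIX = (r0, 0xb4)

[0] flags=0000 → (cmp)
[1] flags=0000 HI?F → skip
[2] flags=0000 GT?T → r0=0xb4
[3] flags=0000 HI?F → skip
[4] flags=1001 → (cmp)
[5] flags=1001 VC?F → skip
[6] flags=1001 EQ?F → skip
[7] flags=0010 → (cmp)
[8] flags=0010 EQ?F → skip
[9] flags=0010 LE?F → skip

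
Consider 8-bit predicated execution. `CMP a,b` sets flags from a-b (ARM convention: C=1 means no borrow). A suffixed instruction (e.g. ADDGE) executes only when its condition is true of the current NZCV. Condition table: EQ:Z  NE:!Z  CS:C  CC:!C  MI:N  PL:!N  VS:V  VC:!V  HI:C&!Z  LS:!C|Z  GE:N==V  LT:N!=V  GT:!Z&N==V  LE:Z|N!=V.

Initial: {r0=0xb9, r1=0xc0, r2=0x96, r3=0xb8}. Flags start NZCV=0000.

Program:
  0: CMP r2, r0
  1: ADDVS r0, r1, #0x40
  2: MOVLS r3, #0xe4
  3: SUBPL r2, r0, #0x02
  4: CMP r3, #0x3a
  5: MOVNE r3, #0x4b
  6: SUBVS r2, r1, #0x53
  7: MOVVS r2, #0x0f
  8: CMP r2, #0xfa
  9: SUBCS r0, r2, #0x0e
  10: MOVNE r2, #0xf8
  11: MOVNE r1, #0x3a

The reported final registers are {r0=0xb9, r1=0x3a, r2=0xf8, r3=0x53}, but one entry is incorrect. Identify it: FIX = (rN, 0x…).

[0] flags=1000 → (cmp)
[1] flags=1000 VS?F → skip
[2] flags=1000 LS?T → r3=0xe4
[3] flags=1000 PL?F → skip
[4] flags=1010 → (cmp)
[5] flags=1010 NE?T → r3=0x4b
[6] flags=1010 VS?F → skip
[7] flags=1010 VS?F → skip
[8] flags=1000 → (cmp)
[9] flags=1000 CS?F → skip
[10] flags=1000 NE?T → r2=0xf8
[11] flags=1000 NE?T → r1=0x3a

FIX = (r3, 0x4b)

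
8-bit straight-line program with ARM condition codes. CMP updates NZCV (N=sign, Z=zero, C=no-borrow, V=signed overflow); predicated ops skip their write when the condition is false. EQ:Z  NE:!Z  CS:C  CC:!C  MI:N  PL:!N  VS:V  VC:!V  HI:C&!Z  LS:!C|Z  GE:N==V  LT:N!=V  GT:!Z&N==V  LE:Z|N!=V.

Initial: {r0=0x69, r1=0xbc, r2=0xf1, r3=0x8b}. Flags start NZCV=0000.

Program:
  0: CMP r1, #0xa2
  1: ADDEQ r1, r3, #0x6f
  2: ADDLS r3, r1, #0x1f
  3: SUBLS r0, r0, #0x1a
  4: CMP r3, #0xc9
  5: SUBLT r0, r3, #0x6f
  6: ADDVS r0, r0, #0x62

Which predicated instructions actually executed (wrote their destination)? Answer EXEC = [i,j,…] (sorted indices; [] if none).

[0] flags=0010 → (cmp)
[1] flags=0010 EQ?F → skip
[2] flags=0010 LS?F → skip
[3] flags=0010 LS?F → skip
[4] flags=1000 → (cmp)
[5] flags=1000 LT?T → r0=0x1c
[6] flags=1000 VS?F → skip

EXEC = [5]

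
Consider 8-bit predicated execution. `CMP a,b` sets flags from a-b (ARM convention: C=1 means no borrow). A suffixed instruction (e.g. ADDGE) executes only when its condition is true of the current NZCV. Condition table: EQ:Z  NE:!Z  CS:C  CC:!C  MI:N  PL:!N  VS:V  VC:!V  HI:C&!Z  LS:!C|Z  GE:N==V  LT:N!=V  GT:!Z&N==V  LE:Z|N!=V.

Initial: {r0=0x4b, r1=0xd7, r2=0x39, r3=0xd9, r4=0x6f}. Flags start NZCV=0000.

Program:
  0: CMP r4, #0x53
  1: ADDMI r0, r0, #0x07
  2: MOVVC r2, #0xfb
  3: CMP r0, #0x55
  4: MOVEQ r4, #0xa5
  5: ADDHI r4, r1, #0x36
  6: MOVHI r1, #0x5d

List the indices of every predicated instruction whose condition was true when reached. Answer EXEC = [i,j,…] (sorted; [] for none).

0: ✓ CMP  NZCV=0010
1: · ADDMI
2: ✓ MOVVC  r2←0xfb
3: ✓ CMP  NZCV=1000
4: · MOVEQ
5: · ADDHI
6: · MOVHI

EXEC = [2]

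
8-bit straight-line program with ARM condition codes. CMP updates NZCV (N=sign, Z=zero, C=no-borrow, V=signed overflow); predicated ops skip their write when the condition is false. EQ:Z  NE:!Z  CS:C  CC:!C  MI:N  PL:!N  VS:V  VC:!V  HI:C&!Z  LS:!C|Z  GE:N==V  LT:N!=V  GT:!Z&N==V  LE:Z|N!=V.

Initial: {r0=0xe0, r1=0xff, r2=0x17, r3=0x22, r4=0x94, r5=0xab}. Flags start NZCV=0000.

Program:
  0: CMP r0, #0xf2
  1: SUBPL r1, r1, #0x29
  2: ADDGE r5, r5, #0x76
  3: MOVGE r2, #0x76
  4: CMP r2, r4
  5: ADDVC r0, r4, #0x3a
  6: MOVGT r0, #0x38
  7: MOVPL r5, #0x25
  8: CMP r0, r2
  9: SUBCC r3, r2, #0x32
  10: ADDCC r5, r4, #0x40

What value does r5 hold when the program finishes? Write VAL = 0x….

VAL = 0xab

0: ✓ CMP  NZCV=1000
1: · SUBPL
2: · ADDGE
3: · MOVGE
4: ✓ CMP  NZCV=1001
5: · ADDVC
6: ✓ MOVGT  r0←0x38
7: · MOVPL
8: ✓ CMP  NZCV=0010
9: · SUBCC
10: · ADDCC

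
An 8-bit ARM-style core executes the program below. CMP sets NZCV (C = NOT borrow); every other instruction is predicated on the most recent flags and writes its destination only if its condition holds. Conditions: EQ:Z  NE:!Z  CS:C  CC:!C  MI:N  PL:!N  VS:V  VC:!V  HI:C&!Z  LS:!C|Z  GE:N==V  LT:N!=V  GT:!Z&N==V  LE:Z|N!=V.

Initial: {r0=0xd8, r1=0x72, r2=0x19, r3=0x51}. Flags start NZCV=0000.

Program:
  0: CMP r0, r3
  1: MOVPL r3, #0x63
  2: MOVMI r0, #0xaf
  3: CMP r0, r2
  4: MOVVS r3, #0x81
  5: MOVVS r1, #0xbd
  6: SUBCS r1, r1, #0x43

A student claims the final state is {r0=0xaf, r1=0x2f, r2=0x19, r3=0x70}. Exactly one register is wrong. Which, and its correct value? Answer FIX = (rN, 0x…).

FIX = (r3, 0x51)

0: ✓ CMP  NZCV=1010
1: · MOVPL
2: ✓ MOVMI  r0←0xaf
3: ✓ CMP  NZCV=1010
4: · MOVVS
5: · MOVVS
6: ✓ SUBCS  r1←0x2f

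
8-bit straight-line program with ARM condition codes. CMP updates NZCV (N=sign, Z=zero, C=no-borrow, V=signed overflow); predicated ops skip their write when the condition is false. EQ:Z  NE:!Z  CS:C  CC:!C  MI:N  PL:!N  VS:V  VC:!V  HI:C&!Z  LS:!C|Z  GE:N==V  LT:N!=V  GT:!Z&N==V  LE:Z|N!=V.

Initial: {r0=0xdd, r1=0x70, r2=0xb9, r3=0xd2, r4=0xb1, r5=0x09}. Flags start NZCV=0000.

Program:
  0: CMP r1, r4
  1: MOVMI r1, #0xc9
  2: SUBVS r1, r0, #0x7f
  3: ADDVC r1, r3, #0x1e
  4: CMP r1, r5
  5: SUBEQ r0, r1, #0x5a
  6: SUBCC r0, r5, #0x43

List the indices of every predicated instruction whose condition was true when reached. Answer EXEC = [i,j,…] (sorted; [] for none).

[0] flags=1001 → (cmp)
[1] flags=1001 MI?T → r1=0xc9
[2] flags=1001 VS?T → r1=0x5e
[3] flags=1001 VC?F → skip
[4] flags=0010 → (cmp)
[5] flags=0010 EQ?F → skip
[6] flags=0010 CC?F → skip

EXEC = [1,2]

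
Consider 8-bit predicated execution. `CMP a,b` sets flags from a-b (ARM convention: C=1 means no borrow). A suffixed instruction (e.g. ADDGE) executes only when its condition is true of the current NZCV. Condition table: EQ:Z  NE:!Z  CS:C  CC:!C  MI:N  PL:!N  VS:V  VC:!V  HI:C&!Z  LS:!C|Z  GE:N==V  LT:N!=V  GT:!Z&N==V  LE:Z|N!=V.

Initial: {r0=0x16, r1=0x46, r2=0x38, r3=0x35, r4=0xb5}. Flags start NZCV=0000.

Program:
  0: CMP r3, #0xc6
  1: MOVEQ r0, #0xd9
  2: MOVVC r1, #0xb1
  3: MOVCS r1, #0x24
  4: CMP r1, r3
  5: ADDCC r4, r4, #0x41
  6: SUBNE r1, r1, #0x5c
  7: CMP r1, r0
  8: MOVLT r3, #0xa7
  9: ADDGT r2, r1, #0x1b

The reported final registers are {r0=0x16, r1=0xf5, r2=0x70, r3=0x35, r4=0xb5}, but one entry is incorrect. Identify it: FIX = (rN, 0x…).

FIX = (r1, 0x55)

0: ✓ CMP  NZCV=0000
1: · MOVEQ
2: ✓ MOVVC  r1←0xb1
3: · MOVCS
4: ✓ CMP  NZCV=0011
5: · ADDCC
6: ✓ SUBNE  r1←0x55
7: ✓ CMP  NZCV=0010
8: · MOVLT
9: ✓ ADDGT  r2←0x70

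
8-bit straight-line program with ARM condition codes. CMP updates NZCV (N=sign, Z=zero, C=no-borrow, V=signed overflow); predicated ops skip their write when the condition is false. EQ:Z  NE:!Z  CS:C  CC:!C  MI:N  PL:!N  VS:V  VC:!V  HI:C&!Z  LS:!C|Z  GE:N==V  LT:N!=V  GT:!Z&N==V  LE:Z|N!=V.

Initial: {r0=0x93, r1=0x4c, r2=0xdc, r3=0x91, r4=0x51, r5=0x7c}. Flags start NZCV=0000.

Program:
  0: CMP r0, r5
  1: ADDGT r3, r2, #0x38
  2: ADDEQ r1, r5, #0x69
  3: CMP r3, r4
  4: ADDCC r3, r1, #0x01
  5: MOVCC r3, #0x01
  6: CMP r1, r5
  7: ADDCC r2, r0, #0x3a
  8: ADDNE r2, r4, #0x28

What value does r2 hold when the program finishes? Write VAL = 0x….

0: ✓ CMP  NZCV=0011
1: · ADDGT
2: · ADDEQ
3: ✓ CMP  NZCV=0011
4: · ADDCC
5: · MOVCC
6: ✓ CMP  NZCV=1000
7: ✓ ADDCC  r2←0xcd
8: ✓ ADDNE  r2←0x79

VAL = 0x79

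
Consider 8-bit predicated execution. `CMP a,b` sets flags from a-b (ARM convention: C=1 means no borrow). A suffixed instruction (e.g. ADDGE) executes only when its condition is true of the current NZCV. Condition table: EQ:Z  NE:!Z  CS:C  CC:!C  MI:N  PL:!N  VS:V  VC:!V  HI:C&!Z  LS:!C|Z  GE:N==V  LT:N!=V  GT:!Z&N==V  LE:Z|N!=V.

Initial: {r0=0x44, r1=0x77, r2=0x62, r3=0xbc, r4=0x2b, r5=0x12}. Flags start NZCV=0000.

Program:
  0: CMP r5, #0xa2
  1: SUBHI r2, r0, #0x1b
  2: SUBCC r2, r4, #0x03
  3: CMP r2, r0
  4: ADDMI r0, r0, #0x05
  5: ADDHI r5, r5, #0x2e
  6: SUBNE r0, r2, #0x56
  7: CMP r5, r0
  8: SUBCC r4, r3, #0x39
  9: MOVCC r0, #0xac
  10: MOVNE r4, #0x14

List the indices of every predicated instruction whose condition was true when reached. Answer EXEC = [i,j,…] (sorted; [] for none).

[0] flags=0000 → (cmp)
[1] flags=0000 HI?F → skip
[2] flags=0000 CC?T → r2=0x28
[3] flags=1000 → (cmp)
[4] flags=1000 MI?T → r0=0x49
[5] flags=1000 HI?F → skip
[6] flags=1000 NE?T → r0=0xd2
[7] flags=0000 → (cmp)
[8] flags=0000 CC?T → r4=0x83
[9] flags=0000 CC?T → r0=0xac
[10] flags=0000 NE?T → r4=0x14

EXEC = [2,4,6,8,9,10]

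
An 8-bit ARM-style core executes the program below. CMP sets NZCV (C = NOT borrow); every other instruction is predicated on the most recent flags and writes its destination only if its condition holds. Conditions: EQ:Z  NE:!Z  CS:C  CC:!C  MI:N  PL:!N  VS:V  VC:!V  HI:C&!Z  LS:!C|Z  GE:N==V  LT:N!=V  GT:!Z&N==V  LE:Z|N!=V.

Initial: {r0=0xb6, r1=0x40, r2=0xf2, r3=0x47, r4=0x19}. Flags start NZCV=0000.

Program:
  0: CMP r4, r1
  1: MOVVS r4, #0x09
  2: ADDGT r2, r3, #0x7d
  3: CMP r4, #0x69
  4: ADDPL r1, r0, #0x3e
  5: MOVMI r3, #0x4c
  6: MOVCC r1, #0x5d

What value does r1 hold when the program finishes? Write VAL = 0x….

VAL = 0x5d

[0] flags=1000 → (cmp)
[1] flags=1000 VS?F → skip
[2] flags=1000 GT?F → skip
[3] flags=1000 → (cmp)
[4] flags=1000 PL?F → skip
[5] flags=1000 MI?T → r3=0x4c
[6] flags=1000 CC?T → r1=0x5d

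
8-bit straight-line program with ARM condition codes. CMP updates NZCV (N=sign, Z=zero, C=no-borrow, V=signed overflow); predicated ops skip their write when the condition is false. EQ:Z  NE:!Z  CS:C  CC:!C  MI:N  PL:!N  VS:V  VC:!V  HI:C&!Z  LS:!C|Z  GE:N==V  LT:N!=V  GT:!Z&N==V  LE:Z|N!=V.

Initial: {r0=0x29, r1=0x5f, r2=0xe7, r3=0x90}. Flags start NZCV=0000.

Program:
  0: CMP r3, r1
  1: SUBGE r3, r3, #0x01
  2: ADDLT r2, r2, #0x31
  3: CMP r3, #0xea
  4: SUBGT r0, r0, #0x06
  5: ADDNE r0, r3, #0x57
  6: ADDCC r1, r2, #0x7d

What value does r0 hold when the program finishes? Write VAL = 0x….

[0] flags=0011 → (cmp)
[1] flags=0011 GE?F → skip
[2] flags=0011 LT?T → r2=0x18
[3] flags=1000 → (cmp)
[4] flags=1000 GT?F → skip
[5] flags=1000 NE?T → r0=0xe7
[6] flags=1000 CC?T → r1=0x95

VAL = 0xe7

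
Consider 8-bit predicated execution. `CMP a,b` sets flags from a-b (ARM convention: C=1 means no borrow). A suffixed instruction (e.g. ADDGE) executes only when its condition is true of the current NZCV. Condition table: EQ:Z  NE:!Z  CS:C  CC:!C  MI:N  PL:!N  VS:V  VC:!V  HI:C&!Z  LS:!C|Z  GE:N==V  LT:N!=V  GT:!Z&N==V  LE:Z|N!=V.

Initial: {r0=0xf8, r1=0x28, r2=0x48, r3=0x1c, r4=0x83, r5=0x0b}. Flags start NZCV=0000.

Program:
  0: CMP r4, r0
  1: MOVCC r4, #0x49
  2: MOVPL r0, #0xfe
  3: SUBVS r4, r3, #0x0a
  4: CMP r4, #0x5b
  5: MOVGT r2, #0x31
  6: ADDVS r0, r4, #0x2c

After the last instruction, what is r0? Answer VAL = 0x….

[0] flags=1000 → (cmp)
[1] flags=1000 CC?T → r4=0x49
[2] flags=1000 PL?F → skip
[3] flags=1000 VS?F → skip
[4] flags=1000 → (cmp)
[5] flags=1000 GT?F → skip
[6] flags=1000 VS?F → skip

VAL = 0xf8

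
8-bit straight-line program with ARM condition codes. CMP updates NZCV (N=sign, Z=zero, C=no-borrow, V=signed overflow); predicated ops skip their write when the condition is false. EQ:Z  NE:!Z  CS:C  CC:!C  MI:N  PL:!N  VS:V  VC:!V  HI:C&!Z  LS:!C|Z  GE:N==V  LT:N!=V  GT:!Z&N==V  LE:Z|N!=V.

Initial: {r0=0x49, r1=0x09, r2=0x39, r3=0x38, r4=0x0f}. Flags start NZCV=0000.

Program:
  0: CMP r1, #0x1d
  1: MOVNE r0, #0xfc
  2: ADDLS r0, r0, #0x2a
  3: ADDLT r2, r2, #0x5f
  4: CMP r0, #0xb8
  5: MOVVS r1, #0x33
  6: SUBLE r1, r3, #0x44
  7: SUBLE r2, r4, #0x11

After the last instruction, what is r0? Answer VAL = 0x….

VAL = 0x26

0: ✓ CMP  NZCV=1000
1: ✓ MOVNE  r0←0xfc
2: ✓ ADDLS  r0←0x26
3: ✓ ADDLT  r2←0x98
4: ✓ CMP  NZCV=0000
5: · MOVVS
6: · SUBLE
7: · SUBLE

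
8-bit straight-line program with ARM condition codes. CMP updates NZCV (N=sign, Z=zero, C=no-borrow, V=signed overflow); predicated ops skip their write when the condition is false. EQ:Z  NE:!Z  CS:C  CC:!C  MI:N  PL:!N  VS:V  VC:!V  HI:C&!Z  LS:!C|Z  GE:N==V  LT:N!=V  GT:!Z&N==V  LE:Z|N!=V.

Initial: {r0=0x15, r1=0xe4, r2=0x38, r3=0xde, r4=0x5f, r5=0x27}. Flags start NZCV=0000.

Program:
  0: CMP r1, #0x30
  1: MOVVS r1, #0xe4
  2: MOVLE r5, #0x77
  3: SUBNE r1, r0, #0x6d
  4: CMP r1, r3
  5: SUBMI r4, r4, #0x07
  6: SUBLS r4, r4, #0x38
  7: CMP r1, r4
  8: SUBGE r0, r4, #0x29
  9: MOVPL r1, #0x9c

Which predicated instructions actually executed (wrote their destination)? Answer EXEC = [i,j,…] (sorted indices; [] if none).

0: ✓ CMP  NZCV=1010
1: · MOVVS
2: ✓ MOVLE  r5←0x77
3: ✓ SUBNE  r1←0xa8
4: ✓ CMP  NZCV=1000
5: ✓ SUBMI  r4←0x58
6: ✓ SUBLS  r4←0x20
7: ✓ CMP  NZCV=1010
8: · SUBGE
9: · MOVPL

EXEC = [2,3,5,6]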